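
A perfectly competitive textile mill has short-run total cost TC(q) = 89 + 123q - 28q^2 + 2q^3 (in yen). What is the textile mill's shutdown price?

¥25 per unit

Short-run supply begins at min AVC. From VC = 123q - 28q^2 + 2q^3, AVC = 123 - 28q + 2q^2.
dAVC/dq = -28 + 4q = 0 gives q = 7. min AVC = 123 - 28·7 + 2·7^2 = 25.
So the shutdown price is ¥25.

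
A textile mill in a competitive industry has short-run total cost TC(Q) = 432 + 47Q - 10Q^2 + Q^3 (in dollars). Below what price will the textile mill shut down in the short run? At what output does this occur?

$22 per unit, at Q = 5

Short-run supply begins at min AVC. From VC = 47Q - 10Q^2 + Q^3, AVC = 47 - 10Q + Q^2.
At the minimum of AVC, MC = AVC. MC = 47 - 20Q + 3Q^2; setting MC = AVC gives 2Q^2 - 10Q = 0, so Q = 5. min AVC = 22.
For P < $22 the firm produces nothing.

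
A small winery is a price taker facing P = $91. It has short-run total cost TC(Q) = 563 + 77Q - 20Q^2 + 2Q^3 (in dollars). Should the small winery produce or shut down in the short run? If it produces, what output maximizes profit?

Produce at Q = 7

From TC, MC = TC'(Q) = 77 - 40Q + 6Q^2 and AVC = VC/Q = 77 - 20Q + 2Q^2.
AVC hits its minimum where MC = AVC, at Q = 5, giving min AVC = 77 - 20·5 + 2·5^2 = $27.
Since P = $91 ≥ min AVC = $27, price covers variable cost and the firm should produce.
P = MC gives -14 - 40Q + 6Q^2 = 0, with roots -1/3 and 7. Take the larger (rising MC): Q* = 7.
Check: AVC at Q = 7 is $35 ≤ P, so revenue covers variable cost.
Profit = P·Q − TC = 91·7 − 808 = -$171, a loss, but smaller than the $563 fixed cost the firm would lose by shutting down.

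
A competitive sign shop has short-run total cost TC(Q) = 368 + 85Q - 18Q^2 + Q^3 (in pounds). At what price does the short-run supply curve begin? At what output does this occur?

£4 per unit, at Q = 9

Short-run supply begins at min AVC. From VC = 85Q - 18Q^2 + Q^3, AVC = 85 - 18Q + Q^2.
dAVC/dQ = -18 + 2Q = 0 gives Q = 9. min AVC = 85 - 18·9 + 9^2 = 4.
The firm shuts down for any P below £4.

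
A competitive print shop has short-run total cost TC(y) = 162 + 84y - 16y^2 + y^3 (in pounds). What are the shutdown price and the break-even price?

Shutdown price = £20; break-even price = £39

Shutdown price = min AVC. AVC = 84 - 16y + y^2, with vertex at y = 8 and minimum £20.
ATC = 162/y + 84 - 16y + y^2. Setting dATC/dy = −162/y^2 − 16 + 2y = 0 gives y = 9 (since 2·9^3 − 16·9^2 = 162).
min ATC = 162/9 + 84 − 16·9 + 9^2 = £39. That is the break-even price.
For £20 ≤ P < £39 the firm produces at a loss; below £20 it shuts down.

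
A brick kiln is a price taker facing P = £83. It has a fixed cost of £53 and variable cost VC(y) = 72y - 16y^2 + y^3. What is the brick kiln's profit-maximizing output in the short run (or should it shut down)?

Produce at y = 11

From TC, MC = TC'(y) = 72 - 32y + 3y^2 and AVC = VC/y = 72 - 16y + y^2.
AVC hits its minimum where MC = AVC, at y = 8, giving min AVC = 72 - 16·8 + 8^2 = £8.
Because £83 ≥ £8, revenue can cover variable cost; the firm operates.
Set P = MC: 83 = 72 - 32y + 3y^2 → -11 - 32y + 3y^2 = 0. The roots are y = -1/3 and y = 11; the profit-maximizing output is on the rising part of MC, so y* = 11.
Check: AVC at y = 11 is £17 ≤ P, so revenue covers variable cost.
Profit = P·y − TC = 83·11 − 240 = £673.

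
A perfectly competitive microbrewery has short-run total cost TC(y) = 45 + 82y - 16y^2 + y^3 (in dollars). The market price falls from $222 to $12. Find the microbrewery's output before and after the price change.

MC = 82 - 32y + 3y^2; the shutdown threshold is min AVC = $18 (at y = 8).
At P = $222 ≥ min AVC, set P = MC on the rising branch: y = 14.
At P = $12 < min AVC = $18, price no longer covers variable cost at any output, so the firm shuts down: y = 0.

Output falls from 14 to 0 (the firm shuts down)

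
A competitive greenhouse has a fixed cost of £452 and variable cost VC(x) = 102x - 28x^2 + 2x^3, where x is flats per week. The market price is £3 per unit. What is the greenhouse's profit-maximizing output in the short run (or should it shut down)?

Variable cost is VC = 102x - 28x^2 + 2x^3, so AVC = VC/x = 102 - 28x + 2x^2 and MC = dTC/dx = 102 - 56x + 6x^2.
AVC hits its minimum where MC = AVC, at x = 7, giving min AVC = 102 - 28·7 + 2·7^2 = £4.
P = £3 lies below min AVC = £4; no output level covers variable cost.
Shutting down limits the loss to fixed cost, £452.

Shut down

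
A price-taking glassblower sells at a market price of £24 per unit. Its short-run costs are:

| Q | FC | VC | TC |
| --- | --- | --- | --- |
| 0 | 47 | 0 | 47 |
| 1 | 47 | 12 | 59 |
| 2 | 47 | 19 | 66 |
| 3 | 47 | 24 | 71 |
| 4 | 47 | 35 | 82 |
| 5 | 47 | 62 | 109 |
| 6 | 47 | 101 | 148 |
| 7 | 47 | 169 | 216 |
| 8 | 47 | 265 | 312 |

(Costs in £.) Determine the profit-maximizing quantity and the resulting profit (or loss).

Compute π = P·Q − TC at each output: Q=0: -47; Q=1: -35; Q=2: -18; Q=3: 1; Q=4: 14; Q=5: 11; Q=6: -4; Q=7: -48; Q=8: -120.
Profit is maximized at Q = 4. AVC there is 35/4 = £8.75 ≤ P, so producing beats shutting down (which would give -£47).

Q = 4; profit = £14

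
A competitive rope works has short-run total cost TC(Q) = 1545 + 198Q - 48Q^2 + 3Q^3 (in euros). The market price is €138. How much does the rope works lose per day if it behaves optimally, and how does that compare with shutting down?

Profit = -€345 at Q = 10

AVC = 198 - 48Q + 3Q^2; min AVC = €6 at Q = 8. Since P = €138 ≥ min AVC, the firm produces.
MC = 198 - 96Q + 9Q^2. Setting P = MC and taking the root on the rising branch gives Q* = 10.
TR = 138·10 = 1380. TC = 1545 + 180 = 1725. Profit = 1380 − 1725 = -€345.
By producing, the firm covers all variable cost plus €1200 of fixed cost; shutting down would lose the full €1545.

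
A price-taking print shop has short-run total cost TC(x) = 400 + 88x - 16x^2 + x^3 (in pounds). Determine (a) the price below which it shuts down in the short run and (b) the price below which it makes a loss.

Shutdown price = £24; break-even price = £68

AVC = 88 - 16x + x^2; minimized at x = 8, giving min AVC = £24. That is the shutdown price.
ATC = 400/x + 88 - 16x + x^2. Setting dATC/dx = −400/x^2 − 16 + 2x = 0 gives x = 10 (since 2·10^3 − 16·10^2 = 400).
min ATC = 400/10 + 88 − 16·10 + 10^2 = £68. That is the break-even price.
For £24 ≤ P < £68 the firm produces at a loss; below £24 it shuts down.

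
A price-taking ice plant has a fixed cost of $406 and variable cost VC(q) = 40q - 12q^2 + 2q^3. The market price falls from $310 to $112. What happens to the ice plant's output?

Output falls from 9 to 6

AVC = 40 - 12q + 2q^2, minimized at q = 3 where min AVC = $22. MC = 40 - 24q + 6q^2.
With P = $310 above the shutdown price, P = MC gives q = 9.
At P = $112 ≥ min AVC, set P = MC: q = 6. The firm stays open but cuts output.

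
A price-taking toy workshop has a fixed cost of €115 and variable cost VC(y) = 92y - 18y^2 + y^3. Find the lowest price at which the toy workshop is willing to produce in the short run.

The shutdown price is the minimum of AVC. VC = 92y - 18y^2 + y^3, so AVC = 92 - 18y + y^2.
At the minimum of AVC, MC = AVC. MC = 92 - 36y + 3y^2; setting MC = AVC gives 2y^2 - 18y = 0, so y = 9. min AVC = 11.
So the shutdown price is €11.

€11 per unit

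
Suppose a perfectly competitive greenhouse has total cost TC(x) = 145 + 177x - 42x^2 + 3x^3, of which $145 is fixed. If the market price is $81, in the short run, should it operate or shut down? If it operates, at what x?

From TC, MC = TC'(x) = 177 - 84x + 9x^2 and AVC = VC/x = 177 - 42x + 3x^2.
The AVC parabola has its vertex at x = 42/6 = 7, where AVC = 177 - 42·7 + 3·7^2 = $30.
P = $81 exceeds min AVC = $30, so the firm stays open.
P = MC gives 96 - 84x + 9x^2 = 0, with roots 4/3 and 8. Take the larger (rising MC): x* = 8.
Check: AVC at x = 8 is $33 ≤ P, so revenue covers variable cost.
Profit = P·x − TC = 81·8 − 409 = $239.

Produce at x = 8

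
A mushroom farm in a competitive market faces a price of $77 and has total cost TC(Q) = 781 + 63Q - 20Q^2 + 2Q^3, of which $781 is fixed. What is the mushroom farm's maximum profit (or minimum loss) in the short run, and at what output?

AVC = 63 - 20Q + 2Q^2; min AVC = $13 at Q = 5. Since P = $77 ≥ min AVC, the firm produces.
With MC = 63 - 40Q + 6Q^2, P = MC on the upward-sloping part at Q* = 7.
TR = 77·7 = 539. TC = 781 + 147 = 928. Profit = 539 − 928 = -$389.
That loss of $389 beats the $781 the firm would lose by shutting down; producing recovers $392 of fixed cost.

Profit = -$389 at Q = 7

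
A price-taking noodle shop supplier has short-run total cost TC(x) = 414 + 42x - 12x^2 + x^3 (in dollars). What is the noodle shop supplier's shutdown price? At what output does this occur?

$6 per unit, at x = 6

The shutdown price is the minimum of AVC. VC = 42x - 12x^2 + x^3, so AVC = 42 - 12x + x^2.
At the minimum of AVC, MC = AVC. MC = 42 - 24x + 3x^2; setting MC = AVC gives 2x^2 - 12x = 0, so x = 6. min AVC = 6.
The firm shuts down for any P below $6.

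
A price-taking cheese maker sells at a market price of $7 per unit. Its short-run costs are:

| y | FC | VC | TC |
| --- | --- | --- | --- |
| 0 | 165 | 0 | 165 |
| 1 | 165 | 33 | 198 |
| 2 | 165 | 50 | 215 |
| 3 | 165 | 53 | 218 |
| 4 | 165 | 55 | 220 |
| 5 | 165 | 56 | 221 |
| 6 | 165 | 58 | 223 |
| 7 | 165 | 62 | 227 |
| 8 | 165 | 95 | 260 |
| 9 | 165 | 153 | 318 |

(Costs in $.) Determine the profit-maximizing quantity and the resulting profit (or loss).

Compute π = P·y − TC at each output: y=0: -165; y=1: -191; y=2: -201; y=3: -197; y=4: -192; y=5: -186; y=6: -181; y=7: -178; y=8: -204; y=9: -255.
Profit is highest at y = 0. Equivalently, the lowest AVC in the table is 62/7 ≈ $8.86 at y = 7, and P = $7 falls below it — price never covers variable cost, so the firm shuts down and loses only its fixed cost.

y = 0 (shut down); profit = -$165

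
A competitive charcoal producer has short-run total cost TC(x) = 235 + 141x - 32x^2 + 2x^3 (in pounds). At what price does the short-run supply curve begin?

£13 per unit

Short-run supply begins at min AVC. From VC = 141x - 32x^2 + 2x^3, AVC = 141 - 32x + 2x^2.
dAVC/dx = -32 + 4x = 0 gives x = 8. min AVC = 141 - 32·8 + 2·8^2 = 13.
So the shutdown price is £13.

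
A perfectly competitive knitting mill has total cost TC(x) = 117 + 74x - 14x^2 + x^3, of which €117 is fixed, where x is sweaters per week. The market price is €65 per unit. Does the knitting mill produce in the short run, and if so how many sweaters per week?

Variable cost is VC = 74x - 14x^2 + x^3, so AVC = VC/x = 74 - 14x + x^2 and MC = dTC/dx = 74 - 28x + 3x^2.
AVC is minimized where dAVC/dx = -14 + 2x = 0, at x = 7; min AVC = 74 - 14·7 + 7^2 = €25.
Because €65 ≥ €25, revenue can cover variable cost; the firm operates.
P = MC gives 9 - 28x + 3x^2 = 0, with roots 1/3 and 9. Take the larger (rising MC): x* = 9.
Check: AVC at x = 9 is €29 ≤ P, so revenue covers variable cost.
Profit = P·x − TC = 65·9 − 378 = €207.

Produce at x = 9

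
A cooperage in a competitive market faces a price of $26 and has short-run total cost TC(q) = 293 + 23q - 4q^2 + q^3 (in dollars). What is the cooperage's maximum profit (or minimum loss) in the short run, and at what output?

Profit = -$275 at q = 3

AVC = 23 - 4q + q^2 has its minimum $19 at q = 2; price $26 clears that bar, so the firm operates.
MC = 23 - 8q + 3q^2. Setting P = MC and taking the root on the rising branch gives q* = 3.
TR = 26·3 = 78. TC = 293 + 60 = 353. Profit = 78 − 353 = -$275.
That loss of $275 beats the $293 the firm would lose by shutting down; producing recovers $18 of fixed cost.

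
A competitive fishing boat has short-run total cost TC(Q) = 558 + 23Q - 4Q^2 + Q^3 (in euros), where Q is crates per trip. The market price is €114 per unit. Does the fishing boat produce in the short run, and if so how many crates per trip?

Variable cost is VC = 23Q - 4Q^2 + Q^3, so AVC = VC/Q = 23 - 4Q + Q^2 and MC = dTC/dQ = 23 - 8Q + 3Q^2.
AVC is minimized where dAVC/dQ = -4 + 2Q = 0, at Q = 2; min AVC = 23 - 4·2 + 2^2 = €19.
P = €114 exceeds min AVC = €19, so the firm stays open.
P = MC gives -91 - 8Q + 3Q^2 = 0, with roots -13/3 and 7. Take the larger (rising MC): Q* = 7.
Check: AVC at Q = 7 is €44 ≤ P, so revenue covers variable cost.
Profit = P·Q − TC = 114·7 − 866 = -€68, a loss, but smaller than the €558 fixed cost the firm would lose by shutting down.

Produce at Q = 7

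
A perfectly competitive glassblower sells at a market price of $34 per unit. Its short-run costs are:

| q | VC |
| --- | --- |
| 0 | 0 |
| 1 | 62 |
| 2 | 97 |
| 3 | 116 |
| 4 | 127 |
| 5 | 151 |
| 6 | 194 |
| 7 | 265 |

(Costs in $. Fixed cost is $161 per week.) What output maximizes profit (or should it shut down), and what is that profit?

Tabulate TR − TC: q=0: -161; q=1: -189; q=2: -190; q=3: -175; q=4: -152; q=5: -142; q=6: -151; q=7: -188.
Profit is maximized at q = 5. AVC there is 151/5 = $30.20 ≤ P, so producing beats shutting down (which would give -$161).

q = 5; profit = -$142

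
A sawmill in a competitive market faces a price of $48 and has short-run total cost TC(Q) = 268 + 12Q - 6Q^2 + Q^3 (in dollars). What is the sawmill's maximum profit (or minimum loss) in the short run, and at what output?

AVC = 12 - 6Q + Q^2 has its minimum $3 at Q = 3; price $48 clears that bar, so the firm operates.
With MC = 12 - 12Q + 3Q^2, P = MC on the upward-sloping part at Q* = 6.
TR = 48·6 = 288. TC = 268 + 72 = 340. Profit = 288 − 340 = -$52.
That loss of $52 beats the $268 the firm would lose by shutting down; producing recovers $216 of fixed cost.

Profit = -$52 at Q = 6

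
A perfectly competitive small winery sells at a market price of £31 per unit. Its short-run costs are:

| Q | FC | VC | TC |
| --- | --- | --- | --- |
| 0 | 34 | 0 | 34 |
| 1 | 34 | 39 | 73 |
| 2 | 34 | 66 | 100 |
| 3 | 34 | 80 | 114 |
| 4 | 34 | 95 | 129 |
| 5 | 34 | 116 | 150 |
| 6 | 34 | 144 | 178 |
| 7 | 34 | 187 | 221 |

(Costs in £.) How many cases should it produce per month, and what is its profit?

Q = 6; profit = £8

Compute π = P·Q − TC at each output: Q=0: -34; Q=1: -42; Q=2: -38; Q=3: -21; Q=4: -5; Q=5: 5; Q=6: 8; Q=7: -4.
Profit is maximized at Q = 6. AVC there is 144/6 = £24 ≤ P, so producing beats shutting down (which would give -£34).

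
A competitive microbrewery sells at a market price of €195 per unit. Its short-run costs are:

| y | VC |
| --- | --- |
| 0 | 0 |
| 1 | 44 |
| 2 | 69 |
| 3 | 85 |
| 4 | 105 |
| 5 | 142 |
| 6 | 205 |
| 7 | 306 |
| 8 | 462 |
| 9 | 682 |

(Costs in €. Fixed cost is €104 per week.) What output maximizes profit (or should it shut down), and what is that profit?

y = 8; profit = €994

Tabulate TR − TC: y=0: -104; y=1: 47; y=2: 217; y=3: 396; y=4: 571; y=5: 729; y=6: 861; y=7: 955; y=8: 994; y=9: 969.
Profit is maximized at y = 8. AVC there is 462/8 = €57.75 ≤ P, so producing beats shutting down (which would give -€104).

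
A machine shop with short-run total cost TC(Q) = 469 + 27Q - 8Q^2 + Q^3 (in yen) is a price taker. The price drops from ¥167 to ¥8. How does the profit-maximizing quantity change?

Output falls from 10 to 0 (the firm shuts down)

AVC = 27 - 8Q + Q^2, minimized at Q = 4 where min AVC = ¥11. MC = 27 - 16Q + 3Q^2.
At P = ¥167 ≥ min AVC, set P = MC on the rising branch: Q = 10.
At P = ¥8 < min AVC = ¥11, price no longer covers variable cost at any output, so the firm shuts down: Q = 0.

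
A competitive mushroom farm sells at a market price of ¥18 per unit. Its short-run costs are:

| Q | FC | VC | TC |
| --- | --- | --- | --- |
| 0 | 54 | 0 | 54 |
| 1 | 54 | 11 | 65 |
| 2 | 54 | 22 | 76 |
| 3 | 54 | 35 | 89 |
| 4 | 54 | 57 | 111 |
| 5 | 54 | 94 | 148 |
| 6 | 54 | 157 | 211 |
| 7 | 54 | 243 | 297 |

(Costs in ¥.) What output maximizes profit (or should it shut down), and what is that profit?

Tabulate TR − TC: Q=0: -54; Q=1: -47; Q=2: -40; Q=3: -35; Q=4: -39; Q=5: -58; Q=6: -103; Q=7: -171.
Profit is maximized at Q = 3. AVC there is 35/3 = ¥11.67 ≤ P, so producing beats shutting down (which would give -¥54).

Q = 3; profit = -¥35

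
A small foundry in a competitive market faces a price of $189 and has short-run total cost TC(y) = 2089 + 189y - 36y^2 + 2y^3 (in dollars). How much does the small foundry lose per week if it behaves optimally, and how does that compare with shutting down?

AVC = 189 - 36y + 2y^2; min AVC = $27 at y = 9. Since P = $189 ≥ min AVC, the firm produces.
MC = 189 - 72y + 6y^2. Setting P = MC and taking the root on the rising branch gives y* = 12.
TR = 189·12 = 2268. TC = 2089 + 540 = 2629. Profit = 2268 − 2629 = -$361.
By producing, the firm covers all variable cost plus $1728 of fixed cost; shutting down would lose the full $2089.

Profit = -$361 at y = 12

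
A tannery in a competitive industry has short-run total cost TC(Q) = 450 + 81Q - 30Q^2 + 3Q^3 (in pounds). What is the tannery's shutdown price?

£6 per unit

The firm shuts down when price falls below the minimum of average variable cost. AVC = VC/Q = 81 - 30Q + 3Q^2.
At the minimum of AVC, MC = AVC. MC = 81 - 60Q + 9Q^2; setting MC = AVC gives 6Q^2 - 30Q = 0, so Q = 5. min AVC = 6.
So the shutdown price is £6.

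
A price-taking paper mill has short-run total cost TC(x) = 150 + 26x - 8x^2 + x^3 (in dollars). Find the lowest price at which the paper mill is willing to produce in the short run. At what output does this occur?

The shutdown price is the minimum of AVC. VC = 26x - 8x^2 + x^3, so AVC = 26 - 8x + x^2.
At the minimum of AVC, MC = AVC. MC = 26 - 16x + 3x^2; setting MC = AVC gives 2x^2 - 8x = 0, so x = 4. min AVC = 10.
The firm shuts down for any P below $10.

$10 per unit, at x = 4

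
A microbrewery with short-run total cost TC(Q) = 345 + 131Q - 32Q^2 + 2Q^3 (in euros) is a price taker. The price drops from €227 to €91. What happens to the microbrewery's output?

Output falls from 12 to 10

AVC = 131 - 32Q + 2Q^2, minimized at Q = 8 where min AVC = €3. MC = 131 - 64Q + 6Q^2.
At P = €227 ≥ min AVC, set P = MC on the rising branch: Q = 12.
At P = €91 ≥ min AVC, set P = MC: Q = 10. The firm stays open but cuts output.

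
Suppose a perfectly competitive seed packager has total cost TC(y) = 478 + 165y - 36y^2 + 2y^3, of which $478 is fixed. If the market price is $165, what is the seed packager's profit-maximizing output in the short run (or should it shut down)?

Produce at y = 12

From TC, MC = TC'(y) = 165 - 72y + 6y^2 and AVC = VC/y = 165 - 36y + 2y^2.
AVC is minimized where dAVC/dy = -36 + 4y = 0, at y = 9; min AVC = 165 - 36·9 + 2·9^2 = $3.
P = $165 exceeds min AVC = $3, so the firm stays open.
Set P = MC: 165 = 165 - 72y + 6y^2 → -72y + 6y^2 = 0. The roots are y = 0 and y = 12; the profit-maximizing output is on the rising part of MC, so y* = 12.
Check: AVC at y = 12 is $21 ≤ P, so revenue covers variable cost.
Profit = P·y − TC = 165·12 − 730 = $1250.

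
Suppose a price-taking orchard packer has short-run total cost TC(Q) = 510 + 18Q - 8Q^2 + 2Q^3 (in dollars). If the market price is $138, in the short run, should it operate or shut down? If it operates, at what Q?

From TC, MC = TC'(Q) = 18 - 16Q + 6Q^2 and AVC = VC/Q = 18 - 8Q + 2Q^2.
The AVC parabola has its vertex at Q = 8/4 = 2, where AVC = 18 - 8·2 + 2·2^2 = $10.
P = $138 exceeds min AVC = $10, so the firm stays open.
P = MC gives -120 - 16Q + 6Q^2 = 0, with roots -10/3 and 6. Take the larger (rising MC): Q* = 6.
Check: AVC at Q = 6 is $42 ≤ P, so revenue covers variable cost.
Profit = P·Q − TC = 138·6 − 762 = $66.

Produce at Q = 6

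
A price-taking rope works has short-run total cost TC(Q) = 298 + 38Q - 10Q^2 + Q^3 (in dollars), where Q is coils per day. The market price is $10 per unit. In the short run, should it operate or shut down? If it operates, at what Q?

Shut down

From TC, MC = TC'(Q) = 38 - 20Q + 3Q^2 and AVC = VC/Q = 38 - 10Q + Q^2.
AVC is minimized where dAVC/dQ = -10 + 2Q = 0, at Q = 5; min AVC = 38 - 10·5 + 5^2 = $13.
With P < min AVC ($10 < $13), every unit sold adds to the loss.
Best response: produce nothing and absorb the $298 fixed cost.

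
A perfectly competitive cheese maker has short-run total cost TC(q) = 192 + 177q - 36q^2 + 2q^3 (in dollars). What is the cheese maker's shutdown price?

The shutdown price is the minimum of AVC. VC = 177q - 36q^2 + 2q^3, so AVC = 177 - 36q + 2q^2.
At the minimum of AVC, MC = AVC. MC = 177 - 72q + 6q^2; setting MC = AVC gives 4q^2 - 36q = 0, so q = 9. min AVC = 15.
The firm shuts down for any P below $15.

$15 per unit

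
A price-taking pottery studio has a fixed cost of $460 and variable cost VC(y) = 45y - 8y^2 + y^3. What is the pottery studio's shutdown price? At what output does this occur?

$29 per unit, at y = 4

The shutdown price is the minimum of AVC. VC = 45y - 8y^2 + y^3, so AVC = 45 - 8y + y^2.
dAVC/dy = -8 + 2y = 0 gives y = 4. min AVC = 45 - 8·4 + 4^2 = 29.
So the shutdown price is $29.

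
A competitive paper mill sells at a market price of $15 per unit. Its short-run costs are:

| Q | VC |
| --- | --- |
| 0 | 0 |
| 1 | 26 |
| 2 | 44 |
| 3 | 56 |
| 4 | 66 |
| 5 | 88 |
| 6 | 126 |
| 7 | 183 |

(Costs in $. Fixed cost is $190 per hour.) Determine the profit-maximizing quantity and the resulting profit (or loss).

Q = 0 (shut down); profit = -$190

Profit at each row (π = 15Q − TC): Q=0: -190; Q=1: -201; Q=2: -204; Q=3: -201; Q=4: -196; Q=5: -203; Q=6: -226; Q=7: -268.
Profit is highest at Q = 0. Equivalently, the lowest AVC in the table is 66/4 ≈ $16.50 at Q = 4, and P = $15 falls below it — price never covers variable cost, so the firm shuts down and loses only its fixed cost.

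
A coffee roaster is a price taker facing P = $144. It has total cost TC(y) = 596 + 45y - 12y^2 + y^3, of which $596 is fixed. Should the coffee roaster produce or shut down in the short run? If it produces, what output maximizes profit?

Variable cost is VC = 45y - 12y^2 + y^3, so AVC = VC/y = 45 - 12y + y^2 and MC = dTC/dy = 45 - 24y + 3y^2.
The AVC parabola has its vertex at y = 12/2 = 6, where AVC = 45 - 12·6 + 6^2 = $9.
Since P = $144 ≥ min AVC = $9, price covers variable cost and the firm should produce.
P = MC gives -99 - 24y + 3y^2 = 0, with roots -3 and 11. Take the larger (rising MC): y* = 11.
Check: AVC at y = 11 is $34 ≤ P, so revenue covers variable cost.
Profit = P·y − TC = 144·11 − 970 = $614.

Produce at y = 11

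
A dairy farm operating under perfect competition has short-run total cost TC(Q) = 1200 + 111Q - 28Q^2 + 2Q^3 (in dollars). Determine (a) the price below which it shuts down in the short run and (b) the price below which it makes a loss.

Shutdown price = $13; break-even price = $151

AVC = 111 - 28Q + 2Q^2; minimized at Q = 7, giving min AVC = $13. That is the shutdown price.
ATC = 1200/Q + 111 - 28Q + 2Q^2. Setting dATC/dQ = −1200/Q^2 − 28 + 4Q = 0 gives Q = 10 (since 4·10^3 − 28·10^2 = 1200).
min ATC = 1200/10 + 111 − 28·10 + 2·10^2 = $151. That is the break-even price.
Between these two prices the firm operates at a loss; above $151 it earns a profit.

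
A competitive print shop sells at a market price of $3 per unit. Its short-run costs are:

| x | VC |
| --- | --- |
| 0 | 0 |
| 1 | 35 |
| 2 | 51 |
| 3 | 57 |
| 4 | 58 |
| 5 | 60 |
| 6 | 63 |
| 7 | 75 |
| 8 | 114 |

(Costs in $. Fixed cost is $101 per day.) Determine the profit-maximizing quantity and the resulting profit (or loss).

Profit at each row (π = 3x − TC): x=0: -101; x=1: -133; x=2: -146; x=3: -149; x=4: -147; x=5: -146; x=6: -146; x=7: -155; x=8: -191.
Profit is highest at x = 0. Equivalently, the lowest AVC in the table is 63/6 ≈ $10.50 at x = 6, and P = $3 falls below it — price never covers variable cost, so the firm shuts down and loses only its fixed cost.

x = 0 (shut down); profit = -$101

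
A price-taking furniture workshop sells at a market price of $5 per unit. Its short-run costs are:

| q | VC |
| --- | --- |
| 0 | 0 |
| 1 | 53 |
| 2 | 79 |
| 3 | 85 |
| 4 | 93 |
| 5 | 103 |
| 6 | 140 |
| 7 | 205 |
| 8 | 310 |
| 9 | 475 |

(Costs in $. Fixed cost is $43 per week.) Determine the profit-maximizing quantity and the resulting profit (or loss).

Profit at each row (π = 5q − TC): q=0: -43; q=1: -91; q=2: -112; q=3: -113; q=4: -116; q=5: -121; q=6: -153; q=7: -213; q=8: -313; q=9: -473.
Profit is highest at q = 0. Equivalently, the lowest AVC in the table is 103/5 ≈ $20.60 at q = 5, and P = $5 falls below it — price never covers variable cost, so the firm shuts down and loses only its fixed cost.

q = 0 (shut down); profit = -$43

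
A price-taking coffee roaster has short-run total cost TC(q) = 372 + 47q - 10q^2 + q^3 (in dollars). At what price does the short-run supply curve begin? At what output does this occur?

$22 per unit, at q = 5

The firm shuts down when price falls below the minimum of average variable cost. AVC = VC/q = 47 - 10q + q^2.
At the minimum of AVC, MC = AVC. MC = 47 - 20q + 3q^2; setting MC = AVC gives 2q^2 - 10q = 0, so q = 5. min AVC = 22.
The firm shuts down for any P below $22.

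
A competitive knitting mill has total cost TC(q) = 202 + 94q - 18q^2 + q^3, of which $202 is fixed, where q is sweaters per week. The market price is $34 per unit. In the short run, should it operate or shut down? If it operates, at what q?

Produce at q = 10

Variable cost is VC = 94q - 18q^2 + q^3, so AVC = VC/q = 94 - 18q + q^2 and MC = dTC/dq = 94 - 36q + 3q^2.
AVC hits its minimum where MC = AVC, at q = 9, giving min AVC = 94 - 18·9 + 9^2 = $13.
Because $34 ≥ $13, revenue can cover variable cost; the firm operates.
P = MC gives 60 - 36q + 3q^2 = 0, with roots 2 and 10. Take the larger (rising MC): q* = 10.
Check: AVC at q = 10 is $14 ≤ P, so revenue covers variable cost.
Profit = P·q − TC = 34·10 − 342 = -$2, a loss, but smaller than the $202 fixed cost the firm would lose by shutting down.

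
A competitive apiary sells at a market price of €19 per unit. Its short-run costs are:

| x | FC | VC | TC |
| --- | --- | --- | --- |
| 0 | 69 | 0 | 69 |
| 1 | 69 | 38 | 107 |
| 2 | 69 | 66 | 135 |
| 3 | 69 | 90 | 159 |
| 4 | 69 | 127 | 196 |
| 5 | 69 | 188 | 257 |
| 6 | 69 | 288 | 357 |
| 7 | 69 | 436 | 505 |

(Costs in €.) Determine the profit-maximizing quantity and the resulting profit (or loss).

x = 0 (shut down); profit = -€69

Tabulate TR − TC: x=0: -69; x=1: -88; x=2: -97; x=3: -102; x=4: -120; x=5: -162; x=6: -243; x=7: -372.
Profit is highest at x = 0. Equivalently, the lowest AVC in the table is 90/3 ≈ €30 at x = 3, and P = €19 falls below it — price never covers variable cost, so the firm shuts down and loses only its fixed cost.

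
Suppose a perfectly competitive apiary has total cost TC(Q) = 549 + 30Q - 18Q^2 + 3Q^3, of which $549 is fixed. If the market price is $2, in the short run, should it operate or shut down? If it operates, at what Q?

From TC, MC = TC'(Q) = 30 - 36Q + 9Q^2 and AVC = VC/Q = 30 - 18Q + 3Q^2.
AVC hits its minimum where MC = AVC, at Q = 3, giving min AVC = 30 - 18·3 + 3·3^2 = $3.
P = $2 lies below min AVC = $3; no output level covers variable cost.
Shutting down limits the loss to fixed cost, $549.

Shut down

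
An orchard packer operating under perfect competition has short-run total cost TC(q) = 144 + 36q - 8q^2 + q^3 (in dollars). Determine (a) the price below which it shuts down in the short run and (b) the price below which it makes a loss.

Shutdown price = $20; break-even price = $48

AVC = 36 - 8q + q^2; minimized at q = 4, giving min AVC = $20. That is the shutdown price.
ATC = 144/q + 36 - 8q + q^2. Setting dATC/dq = −144/q^2 − 8 + 2q = 0 gives q = 6 (since 2·6^3 − 8·6^2 = 144).
min ATC = 144/6 + 36 − 8·6 + 6^2 = $48. That is the break-even price.
Between these two prices the firm operates at a loss; above $48 it earns a profit.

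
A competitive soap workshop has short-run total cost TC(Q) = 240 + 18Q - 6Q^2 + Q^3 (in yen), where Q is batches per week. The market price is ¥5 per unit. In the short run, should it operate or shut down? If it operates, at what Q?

Strip out fixed cost: VC = 18Q - 6Q^2 + Q^3. Then AVC = 18 - 6Q + Q^2 and MC = 18 - 12Q + 3Q^2.
AVC hits its minimum where MC = AVC, at Q = 3, giving min AVC = 18 - 6·3 + 3^2 = ¥9.
Since P = ¥5 < min AVC = ¥9, price fails to cover variable cost at any output.
Best response: produce nothing and absorb the ¥240 fixed cost.

Shut down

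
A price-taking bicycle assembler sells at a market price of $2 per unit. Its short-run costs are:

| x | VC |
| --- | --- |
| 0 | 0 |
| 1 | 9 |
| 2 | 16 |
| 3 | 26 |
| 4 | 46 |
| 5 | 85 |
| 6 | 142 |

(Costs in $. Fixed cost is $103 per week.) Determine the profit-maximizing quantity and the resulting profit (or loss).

Compute π = P·x − TC at each output: x=0: -103; x=1: -110; x=2: -115; x=3: -123; x=4: -141; x=5: -178; x=6: -233.
Profit is highest at x = 0. Equivalently, the lowest AVC in the table is 16/2 ≈ $8 at x = 2, and P = $2 falls below it — price never covers variable cost, so the firm shuts down and loses only its fixed cost.

x = 0 (shut down); profit = -$103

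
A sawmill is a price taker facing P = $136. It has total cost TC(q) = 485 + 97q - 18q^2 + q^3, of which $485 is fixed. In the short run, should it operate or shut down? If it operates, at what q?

Variable cost is VC = 97q - 18q^2 + q^3, so AVC = VC/q = 97 - 18q + q^2 and MC = dTC/dq = 97 - 36q + 3q^2.
The AVC parabola has its vertex at q = 18/2 = 9, where AVC = 97 - 18·9 + 9^2 = $16.
P = $136 exceeds min AVC = $16, so the firm stays open.
Solving P = MC: -39 - 36q + 3q^2 = 0 ⇒ q = -1 or 13. On the upward-sloping branch, q* = 13.
Check: AVC at q = 13 is $32 ≤ P, so revenue covers variable cost.
Profit = P·q − TC = 136·13 − 901 = $867.

Produce at q = 13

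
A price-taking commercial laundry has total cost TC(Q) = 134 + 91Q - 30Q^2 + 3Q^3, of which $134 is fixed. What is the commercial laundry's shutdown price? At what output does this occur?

$16 per unit, at Q = 5

The shutdown price is the minimum of AVC. VC = 91Q - 30Q^2 + 3Q^3, so AVC = 91 - 30Q + 3Q^2.
At the minimum of AVC, MC = AVC. MC = 91 - 60Q + 9Q^2; setting MC = AVC gives 6Q^2 - 30Q = 0, so Q = 5. min AVC = 16.
The firm shuts down for any P below $16.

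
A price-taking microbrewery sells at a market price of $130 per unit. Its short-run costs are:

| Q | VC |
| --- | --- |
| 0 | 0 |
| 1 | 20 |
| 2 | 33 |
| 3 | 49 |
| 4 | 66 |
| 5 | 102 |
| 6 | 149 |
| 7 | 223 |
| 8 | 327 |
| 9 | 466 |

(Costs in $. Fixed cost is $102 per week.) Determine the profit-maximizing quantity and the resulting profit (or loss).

Q = 8; profit = $611

Profit at each row (π = 130Q − TC): Q=0: -102; Q=1: 8; Q=2: 125; Q=3: 239; Q=4: 352; Q=5: 446; Q=6: 529; Q=7: 585; Q=8: 611; Q=9: 602.
Profit is maximized at Q = 8. AVC there is 327/8 = $40.88 ≤ P, so producing beats shutting down (which would give -$102).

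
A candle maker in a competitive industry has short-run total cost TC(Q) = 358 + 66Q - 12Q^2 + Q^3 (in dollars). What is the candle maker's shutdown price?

The shutdown price is the minimum of AVC. VC = 66Q - 12Q^2 + Q^3, so AVC = 66 - 12Q + Q^2.
dAVC/dQ = -12 + 2Q = 0 gives Q = 6. min AVC = 66 - 12·6 + 6^2 = 30.
So the shutdown price is $30.

$30 per unit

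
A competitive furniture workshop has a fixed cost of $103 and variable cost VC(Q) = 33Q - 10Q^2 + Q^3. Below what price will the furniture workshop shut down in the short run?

The shutdown price is the minimum of AVC. VC = 33Q - 10Q^2 + Q^3, so AVC = 33 - 10Q + Q^2.
dAVC/dQ = -10 + 2Q = 0 gives Q = 5. min AVC = 33 - 10·5 + 5^2 = 8.
So the shutdown price is $8.

$8 per unit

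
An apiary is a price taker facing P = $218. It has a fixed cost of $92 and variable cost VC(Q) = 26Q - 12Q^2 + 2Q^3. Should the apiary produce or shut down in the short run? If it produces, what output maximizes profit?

From TC, MC = TC'(Q) = 26 - 24Q + 6Q^2 and AVC = VC/Q = 26 - 12Q + 2Q^2.
AVC hits its minimum where MC = AVC, at Q = 3, giving min AVC = 26 - 12·3 + 2·3^2 = $8.
P = $218 exceeds min AVC = $8, so the firm stays open.
Set P = MC: 218 = 26 - 24Q + 6Q^2 → -192 - 24Q + 6Q^2 = 0. The roots are Q = -4 and Q = 8; the profit-maximizing output is on the rising part of MC, so Q* = 8.
Check: AVC at Q = 8 is $58 ≤ P, so revenue covers variable cost.
Profit = P·Q − TC = 218·8 − 556 = $1188.

Produce at Q = 8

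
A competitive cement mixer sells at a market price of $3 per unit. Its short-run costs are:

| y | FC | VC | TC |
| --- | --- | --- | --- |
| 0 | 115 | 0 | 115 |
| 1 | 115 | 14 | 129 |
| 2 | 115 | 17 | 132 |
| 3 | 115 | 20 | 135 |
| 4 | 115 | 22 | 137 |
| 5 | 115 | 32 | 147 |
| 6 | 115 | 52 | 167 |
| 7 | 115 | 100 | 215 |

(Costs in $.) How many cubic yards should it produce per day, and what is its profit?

Profit at each row (π = 3y − TC): y=0: -115; y=1: -126; y=2: -126; y=3: -126; y=4: -125; y=5: -132; y=6: -149; y=7: -194.
Profit is highest at y = 0. Equivalently, the lowest AVC in the table is 22/4 ≈ $5.50 at y = 4, and P = $3 falls below it — price never covers variable cost, so the firm shuts down and loses only its fixed cost.

y = 0 (shut down); profit = -$115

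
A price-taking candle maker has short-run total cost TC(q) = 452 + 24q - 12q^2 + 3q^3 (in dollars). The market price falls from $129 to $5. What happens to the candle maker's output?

Output falls from 5 to 0 (the firm shuts down)

AVC = 24 - 12q + 3q^2, minimized at q = 2 where min AVC = $12. MC = 24 - 24q + 9q^2.
With P = $129 above the shutdown price, P = MC gives q = 5.
At P = $5 < min AVC = $12, price no longer covers variable cost at any output, so the firm shuts down: q = 0.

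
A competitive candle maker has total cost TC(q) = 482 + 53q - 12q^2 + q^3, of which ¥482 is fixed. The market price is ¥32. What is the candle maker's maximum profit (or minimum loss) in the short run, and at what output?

Profit = -¥384 at q = 7

AVC = 53 - 12q + q^2; min AVC = ¥17 at q = 6. Since P = ¥32 ≥ min AVC, the firm produces.
MC = 53 - 24q + 3q^2. Setting P = MC and taking the root on the rising branch gives q* = 7.
TR = 32·7 = 224. TC = 482 + 126 = 608. Profit = 224 − 608 = -¥384.
By producing, the firm covers all variable cost plus ¥98 of fixed cost; shutting down would lose the full ¥482.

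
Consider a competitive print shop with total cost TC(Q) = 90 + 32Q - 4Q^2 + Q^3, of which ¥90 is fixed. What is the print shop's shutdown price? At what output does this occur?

¥28 per unit, at Q = 2

The shutdown price is the minimum of AVC. VC = 32Q - 4Q^2 + Q^3, so AVC = 32 - 4Q + Q^2.
At the minimum of AVC, MC = AVC. MC = 32 - 8Q + 3Q^2; setting MC = AVC gives 2Q^2 - 4Q = 0, so Q = 2. min AVC = 28.
The firm shuts down for any P below ¥28.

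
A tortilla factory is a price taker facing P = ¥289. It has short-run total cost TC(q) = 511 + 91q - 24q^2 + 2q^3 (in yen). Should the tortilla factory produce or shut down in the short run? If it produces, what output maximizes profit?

From TC, MC = TC'(q) = 91 - 48q + 6q^2 and AVC = VC/q = 91 - 24q + 2q^2.
AVC is minimized where dAVC/dq = -24 + 4q = 0, at q = 6; min AVC = 91 - 24·6 + 2·6^2 = ¥19.
P = ¥289 exceeds min AVC = ¥19, so the firm stays open.
Solving P = MC: -198 - 48q + 6q^2 = 0 ⇒ q = -3 or 11. On the upward-sloping branch, q* = 11.
Check: AVC at q = 11 is ¥69 ≤ P, so revenue covers variable cost.
Profit = P·q − TC = 289·11 − 1270 = ¥1909.

Produce at q = 11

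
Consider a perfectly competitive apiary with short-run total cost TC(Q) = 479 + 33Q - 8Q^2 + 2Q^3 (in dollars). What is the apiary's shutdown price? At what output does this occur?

The firm shuts down when price falls below the minimum of average variable cost. AVC = VC/Q = 33 - 8Q + 2Q^2.
dAVC/dQ = -8 + 4Q = 0 gives Q = 2. min AVC = 33 - 8·2 + 2·2^2 = 25.
For P < $25 the firm produces nothing.

$25 per unit, at Q = 2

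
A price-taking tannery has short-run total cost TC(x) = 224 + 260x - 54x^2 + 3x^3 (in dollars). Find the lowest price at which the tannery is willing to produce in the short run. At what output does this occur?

The shutdown price is the minimum of AVC. VC = 260x - 54x^2 + 3x^3, so AVC = 260 - 54x + 3x^2.
At the minimum of AVC, MC = AVC. MC = 260 - 108x + 9x^2; setting MC = AVC gives 6x^2 - 54x = 0, so x = 9. min AVC = 17.
So the shutdown price is $17.

$17 per unit, at x = 9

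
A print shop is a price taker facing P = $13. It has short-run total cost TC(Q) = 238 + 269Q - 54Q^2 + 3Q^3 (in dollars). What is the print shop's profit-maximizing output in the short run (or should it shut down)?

Shut down

From TC, MC = TC'(Q) = 269 - 108Q + 9Q^2 and AVC = VC/Q = 269 - 54Q + 3Q^2.
AVC is minimized where dAVC/dQ = -54 + 6Q = 0, at Q = 9; min AVC = 269 - 54·9 + 3·9^2 = $26.
P = $13 lies below min AVC = $26; no output level covers variable cost.
Shutting down limits the loss to fixed cost, $238.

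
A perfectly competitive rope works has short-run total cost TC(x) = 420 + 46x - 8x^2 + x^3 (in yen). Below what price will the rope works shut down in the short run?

Short-run supply begins at min AVC. From VC = 46x - 8x^2 + x^3, AVC = 46 - 8x + x^2.
At the minimum of AVC, MC = AVC. MC = 46 - 16x + 3x^2; setting MC = AVC gives 2x^2 - 8x = 0, so x = 4. min AVC = 30.
For P < ¥30 the firm produces nothing.

¥30 per unit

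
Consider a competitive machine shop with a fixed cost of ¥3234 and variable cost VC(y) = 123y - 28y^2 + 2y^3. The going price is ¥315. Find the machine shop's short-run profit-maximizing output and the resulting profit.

Profit = -¥354 at y = 12

AVC = 123 - 28y + 2y^2 has its minimum ¥25 at y = 7; price ¥315 clears that bar, so the firm operates.
With MC = 123 - 56y + 6y^2, P = MC on the upward-sloping part at y* = 12.
TR = 315·12 = 3780. TC = 3234 + 900 = 4134. Profit = 3780 − 4134 = -¥354.
Shutting down would mean losing the fixed cost of ¥3234, so operating at a loss of ¥354 is better by ¥2880.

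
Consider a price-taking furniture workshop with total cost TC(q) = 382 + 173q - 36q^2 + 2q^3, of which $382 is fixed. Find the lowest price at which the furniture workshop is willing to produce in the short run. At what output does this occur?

$11 per unit, at q = 9

The shutdown price is the minimum of AVC. VC = 173q - 36q^2 + 2q^3, so AVC = 173 - 36q + 2q^2.
At the minimum of AVC, MC = AVC. MC = 173 - 72q + 6q^2; setting MC = AVC gives 4q^2 - 36q = 0, so q = 9. min AVC = 11.
For P < $11 the firm produces nothing.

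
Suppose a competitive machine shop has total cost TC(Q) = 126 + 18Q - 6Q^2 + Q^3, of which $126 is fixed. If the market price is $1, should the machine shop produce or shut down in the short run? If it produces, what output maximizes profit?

Strip out fixed cost: VC = 18Q - 6Q^2 + Q^3. Then AVC = 18 - 6Q + Q^2 and MC = 18 - 12Q + 3Q^2.
The AVC parabola has its vertex at Q = 6/2 = 3, where AVC = 18 - 6·3 + 3^2 = $9.
P = $1 lies below min AVC = $9; no output level covers variable cost.
Best response: produce nothing and absorb the $126 fixed cost.

Shut down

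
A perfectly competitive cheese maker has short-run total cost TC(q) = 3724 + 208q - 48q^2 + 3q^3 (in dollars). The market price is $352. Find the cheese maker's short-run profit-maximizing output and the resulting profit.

AVC = 208 - 48q + 3q^2; min AVC = $16 at q = 8. Since P = $352 ≥ min AVC, the firm produces.
MC = 208 - 96q + 9q^2. Setting P = MC and taking the root on the rising branch gives q* = 12.
TR = 352·12 = 4224. TC = 3724 + 768 = 4492. Profit = 4224 − 4492 = -$268.
Shutting down would mean losing the fixed cost of $3724, so operating at a loss of $268 is better by $3456.

Profit = -$268 at q = 12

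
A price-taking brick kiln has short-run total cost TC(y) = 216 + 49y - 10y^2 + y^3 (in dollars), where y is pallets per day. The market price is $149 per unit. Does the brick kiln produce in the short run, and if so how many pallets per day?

Produce at y = 10

Variable cost is VC = 49y - 10y^2 + y^3, so AVC = VC/y = 49 - 10y + y^2 and MC = dTC/dy = 49 - 20y + 3y^2.
AVC hits its minimum where MC = AVC, at y = 5, giving min AVC = 49 - 10·5 + 5^2 = $24.
Because $149 ≥ $24, revenue can cover variable cost; the firm operates.
Solving P = MC: -100 - 20y + 3y^2 = 0 ⇒ y = -10/3 or 10. On the upward-sloping branch, y* = 10.
Check: AVC at y = 10 is $49 ≤ P, so revenue covers variable cost.
Profit = P·y − TC = 149·10 − 706 = $784.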